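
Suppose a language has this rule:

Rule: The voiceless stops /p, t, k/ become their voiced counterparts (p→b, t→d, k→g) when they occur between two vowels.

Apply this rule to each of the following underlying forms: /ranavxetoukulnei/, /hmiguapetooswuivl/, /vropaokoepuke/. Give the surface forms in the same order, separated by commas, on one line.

ranavxedougulnei, hmiguabedooswuivl, vrobaogoebuge

/ranavxetoukulnei/: /t/ is a voiceless stop between vowels /e/ and /o/, so it voices to [d]. /k/ is a voiceless stop between vowels /u/ and /u/, so it voices to [g]. → [ranavxedougulnei].
/hmiguapetooswuivl/: /p/ is a voiceless stop between vowels /a/ and /e/, so it voices to [b]. /t/ is a voiceless stop between vowels /e/ and /o/, so it voices to [d]. → [hmiguabedooswuivl].
/vropaokoepuke/: /p/ is a voiceless stop between vowels /o/ and /a/, so it voices to [b]. /k/ is a voiceless stop between vowels /o/ and /o/, so it voices to [g]. /p/ is a voiceless stop between vowels /e/ and /u/, so it voices to [b]. /k/ is a voiceless stop between vowels /u/ and /e/, so it voices to [g]. → [vrobaogoebuge].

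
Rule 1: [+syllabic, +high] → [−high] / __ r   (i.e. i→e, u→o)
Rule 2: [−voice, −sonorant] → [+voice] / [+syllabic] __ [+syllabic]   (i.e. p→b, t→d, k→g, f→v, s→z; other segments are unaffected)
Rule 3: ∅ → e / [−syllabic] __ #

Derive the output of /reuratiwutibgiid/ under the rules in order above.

reoradiwudibgiide

Rule 1 (pre-rhotic lowering): /u/ is a high vowel immediately before /r/, so it lowers to [o]. /reuratiwutibgiid/ → reoratiwutibgiid.
Rule 2 (intervocalic voicing): /t/ is a voiceless obstruent between vowels /a/ and /i/, so it voices to [d]. /t/ is a voiceless obstruent between vowels /u/ and /i/, so it voices to [d]. /reoratiwutibgiid/ → reoradiwudibgiid.
Rule 3 (final e-epenthesis): the form ends in the consonant /d/, so [e] is inserted word-finally. /reoradiwudibgiid/ → reoradiwudibgiide.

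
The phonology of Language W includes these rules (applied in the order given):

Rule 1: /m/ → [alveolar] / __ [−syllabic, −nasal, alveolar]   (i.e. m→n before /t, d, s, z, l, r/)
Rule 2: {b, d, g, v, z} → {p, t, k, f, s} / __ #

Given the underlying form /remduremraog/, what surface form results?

Rule 1 (nasal place assimilation): /m/ precedes the alveolar consonant /d/, so it assimilates in place to [n]. /m/ precedes the alveolar consonant /r/, so it assimilates in place to [n]. /remduremraog/ → rendurenraog.
Rule 2 (final devoicing): /g/ is a voiced obstruent in word-final position, so it devoices to [k]. /rendurenraog/ → rendurenraok.

rendurenraok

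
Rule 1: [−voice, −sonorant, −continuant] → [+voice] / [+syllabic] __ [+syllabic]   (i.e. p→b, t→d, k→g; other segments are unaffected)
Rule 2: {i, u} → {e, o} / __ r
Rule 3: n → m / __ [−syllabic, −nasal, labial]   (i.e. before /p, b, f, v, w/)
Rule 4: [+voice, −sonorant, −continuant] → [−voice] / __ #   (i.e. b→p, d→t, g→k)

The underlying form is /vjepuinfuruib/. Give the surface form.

Rule 1 (intervocalic voicing): /p/ is a voiceless stop between vowels /e/ and /u/, so it voices to [b]. /vjepuinfuruib/ → vjebuinfuruib.
Rule 2 (pre-rhotic lowering): /u/ is a high vowel immediately before /r/, so it lowers to [o]. /vjebuinfuruib/ → vjebuinforuib.
Rule 3 (nasal place assimilation): /n/ precedes the labial consonant /f/, so it assimilates in place to [m]. /vjebuinforuib/ → vjebuimforuib.
Rule 4 (final devoicing): /b/ is a voiced stop in word-final position, so it devoices to [p]. /vjebuimforuib/ → vjebuimforuip.

vjebuimforuip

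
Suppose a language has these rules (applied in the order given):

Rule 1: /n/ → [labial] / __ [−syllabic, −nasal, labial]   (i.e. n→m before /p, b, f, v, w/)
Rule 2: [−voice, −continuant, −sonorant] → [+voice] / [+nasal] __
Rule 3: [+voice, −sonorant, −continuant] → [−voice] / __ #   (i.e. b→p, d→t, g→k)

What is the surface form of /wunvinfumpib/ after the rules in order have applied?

wumvimfumbip

Rule 1 (nasal place assimilation): /n/ precedes the labial consonant /v/, so it assimilates in place to [m]. /n/ precedes the labial consonant /f/, so it assimilates in place to [m]. /wunvinfumpib/ → wumvimfumpib.
Rule 2 (post-nasal voicing): /p/ is a voiceless stop immediately after the nasal /m/, so it voices to [b]. /wumvimfumpib/ → wumvimfumbib.
Rule 3 (final devoicing): /b/ is a voiced stop in word-final position, so it devoices to [p]. /wumvimfumbib/ → wumvimfumbip.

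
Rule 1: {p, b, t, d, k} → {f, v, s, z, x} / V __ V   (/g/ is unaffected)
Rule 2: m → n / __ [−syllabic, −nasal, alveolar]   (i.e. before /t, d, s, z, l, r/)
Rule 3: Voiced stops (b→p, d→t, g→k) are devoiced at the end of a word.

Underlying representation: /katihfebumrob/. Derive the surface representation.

Rule 1 (intervocalic spirantization): /t/ is a stop between vowels /a/ and /i/, so it spirantizes to the fricative [s]. /b/ is a stop between vowels /e/ and /u/, so it spirantizes to the fricative [v]. /katihfebumrob/ → kasihfevumrob.
Rule 2 (nasal place assimilation): /m/ precedes the alveolar consonant /r/, so it assimilates in place to [n]. /kasihfevumrob/ → kasihfevunrob.
Rule 3 (final devoicing): /b/ is a voiced stop in word-final position, so it devoices to [p]. /kasihfevunrob/ → kasihfevunrop.

kasihfevunrop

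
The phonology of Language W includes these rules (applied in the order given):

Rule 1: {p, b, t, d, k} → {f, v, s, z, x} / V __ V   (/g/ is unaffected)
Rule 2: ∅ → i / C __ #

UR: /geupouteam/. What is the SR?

geufouseami

Rule 1 (intervocalic spirantization): /p/ is a stop between vowels /u/ and /o/, so it spirantizes to the fricative [f]. /t/ is a stop between vowels /u/ and /e/, so it spirantizes to the fricative [s]. /geupouteam/ → geufouseam.
Rule 2 (final i-epenthesis): the form ends in the consonant /m/, so [i] is inserted word-finally. /geufouseam/ → geufouseami.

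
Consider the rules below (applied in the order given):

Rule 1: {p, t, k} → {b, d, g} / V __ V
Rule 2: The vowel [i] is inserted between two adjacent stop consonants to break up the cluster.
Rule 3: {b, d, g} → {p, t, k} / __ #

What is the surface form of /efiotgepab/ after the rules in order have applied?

Rule 1 (intervocalic voicing): /p/ is a voiceless stop between vowels /e/ and /a/, so it voices to [b]. /efiotgepab/ → efiotgebab.
Rule 2 (stop-cluster i-epenthesis): /t/ and /g/ form a stop–stop cluster, so [i] is inserted between them. /efiotgebab/ → efiotigebab.
Rule 3 (final devoicing): /b/ is a voiced stop in word-final position, so it devoices to [p]. /efiotigebab/ → efiotigebap.

efiotigebap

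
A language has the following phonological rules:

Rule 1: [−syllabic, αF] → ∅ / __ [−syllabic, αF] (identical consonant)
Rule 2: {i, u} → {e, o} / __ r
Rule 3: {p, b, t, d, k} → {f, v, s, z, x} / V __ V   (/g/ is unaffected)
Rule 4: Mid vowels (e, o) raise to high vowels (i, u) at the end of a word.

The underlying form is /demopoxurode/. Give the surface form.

demofoxorozi

Rule 1 (degemination): no segment meets the environment; /demopoxurode/ is unchanged.
Rule 2 (pre-rhotic lowering): /u/ is a high vowel immediately before /r/, so it lowers to [o]. /demopoxurode/ → demopoxorode.
Rule 3 (intervocalic spirantization): /p/ is a stop between vowels /o/ and /o/, so it spirantizes to the fricative [f]. /d/ is a stop between vowels /o/ and /e/, so it spirantizes to the fricative [z]. /demopoxorode/ → demofoxoroze.
Rule 4 (final vowel raising): /e/ is a mid vowel in word-final position, so it raises to [i]. /demofoxoroze/ → demofoxorozi.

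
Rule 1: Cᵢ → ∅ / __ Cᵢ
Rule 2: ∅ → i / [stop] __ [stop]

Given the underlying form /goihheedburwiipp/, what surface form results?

Rule 1 (degemination): /hh/ is a geminate; the first /h/ deletes. /pp/ is a geminate; the first /p/ deletes. /goihheedburwiipp/ → goiheedburwiip.
Rule 2 (stop-cluster i-epenthesis): /d/ and /b/ form a stop–stop cluster, so [i] is inserted between them. /goiheedburwiip/ → goiheediburwiip.

goiheediburwiip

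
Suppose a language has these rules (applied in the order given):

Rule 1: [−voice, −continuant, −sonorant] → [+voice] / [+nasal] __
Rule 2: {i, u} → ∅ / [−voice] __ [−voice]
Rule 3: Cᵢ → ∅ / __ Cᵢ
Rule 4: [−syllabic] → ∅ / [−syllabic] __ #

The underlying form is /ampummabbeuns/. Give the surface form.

Rule 1 (post-nasal voicing): /p/ is a voiceless stop immediately after the nasal /m/, so it voices to [b]. /ampummabbeuns/ → ambummabbeuns.
Rule 2 (high vowel syncope): no segment meets the environment; /ambummabbeuns/ is unchanged.
Rule 3 (degemination): /mm/ is a geminate; the first /m/ deletes. /bb/ is a geminate; the first /b/ deletes. /ambummabbeuns/ → ambumabeuns.
Rule 4 (final cluster simplification): /s/ is the second consonant of a word-final cluster /ns/, so it deletes. /ambumabeuns/ → ambumabeun.

ambumabeun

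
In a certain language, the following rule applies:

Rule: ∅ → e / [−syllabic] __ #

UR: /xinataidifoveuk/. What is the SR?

the form ends in the consonant /k/, so [e] is inserted word-finally.
Surface form: [xinataidifoveuke].

xinataidifoveuke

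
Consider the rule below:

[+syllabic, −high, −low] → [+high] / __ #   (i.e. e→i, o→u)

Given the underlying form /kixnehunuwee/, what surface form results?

/e/ is a mid vowel in word-final position, so it raises to [i].
The other instances of /e/ do not occur in the required environment and remain unchanged.
Surface form: [kixnehunuwei].

kixnehunuwei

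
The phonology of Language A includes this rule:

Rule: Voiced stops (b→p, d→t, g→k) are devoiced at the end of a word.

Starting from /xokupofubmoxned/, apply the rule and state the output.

xokupofubmoxnet

Scanning /xokupofubmoxned/: /b/ at position 9 is not in the conditioning environment; /d/ is a voiced stop in word-final position, so it devoices to [t].
Result: [xokupofubmoxnet].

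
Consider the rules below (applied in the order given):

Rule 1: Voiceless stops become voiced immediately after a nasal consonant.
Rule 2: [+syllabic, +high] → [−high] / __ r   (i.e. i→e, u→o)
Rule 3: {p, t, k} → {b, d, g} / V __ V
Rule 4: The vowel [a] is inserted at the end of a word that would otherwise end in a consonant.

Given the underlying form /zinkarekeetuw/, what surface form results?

zingaregeeduwa

Rule 1 (post-nasal voicing): /k/ is a voiceless stop immediately after the nasal /n/, so it voices to [g]. /zinkarekeetuw/ → zingarekeetuw.
Rule 2 (pre-rhotic lowering): no segment meets the environment; /zingarekeetuw/ is unchanged.
Rule 3 (intervocalic voicing): /k/ is a voiceless stop between vowels /e/ and /e/, so it voices to [g]. /t/ is a voiceless stop between vowels /e/ and /u/, so it voices to [d]. /zingarekeetuw/ → zingaregeeduw.
Rule 4 (final a-epenthesis): the form ends in the consonant /w/, so [a] is inserted word-finally. /zingaregeeduw/ → zingaregeeduwa.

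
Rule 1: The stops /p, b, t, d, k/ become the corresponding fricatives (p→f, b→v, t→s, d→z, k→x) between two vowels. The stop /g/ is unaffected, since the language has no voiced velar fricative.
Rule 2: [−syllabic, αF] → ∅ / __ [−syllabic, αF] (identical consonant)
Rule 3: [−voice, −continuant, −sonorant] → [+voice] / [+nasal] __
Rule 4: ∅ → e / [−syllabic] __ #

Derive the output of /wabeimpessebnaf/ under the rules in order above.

Rule 1 (intervocalic spirantization): /b/ is a stop between vowels /a/ and /e/, so it spirantizes to the fricative [v]. /wabeimpessebnaf/ → waveimpessebnaf.
Rule 2 (degemination): /ss/ is a geminate; the first /s/ deletes. /waveimpessebnaf/ → waveimpesebnaf.
Rule 3 (post-nasal voicing): /p/ is a voiceless stop immediately after the nasal /m/, so it voices to [b]. /waveimpesebnaf/ → waveimbesebnaf.
Rule 4 (final e-epenthesis): the form ends in the consonant /f/, so [e] is inserted word-finally. /waveimbesebnaf/ → waveimbesebnafe.

waveimbesebnafe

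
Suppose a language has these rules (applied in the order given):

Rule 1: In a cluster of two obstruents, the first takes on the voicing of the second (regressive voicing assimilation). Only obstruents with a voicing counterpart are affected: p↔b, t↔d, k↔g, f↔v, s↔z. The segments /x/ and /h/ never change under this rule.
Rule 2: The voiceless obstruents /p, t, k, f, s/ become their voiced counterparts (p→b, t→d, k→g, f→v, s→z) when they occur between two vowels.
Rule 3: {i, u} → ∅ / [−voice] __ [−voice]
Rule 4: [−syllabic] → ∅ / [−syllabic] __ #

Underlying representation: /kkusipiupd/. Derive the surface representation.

Rule 1 (regressive voicing assimilation): /p/ precedes the voiced obstruent /d/, so it voices to [b] by assimilation. /kkusipiupd/ → kkusipiubd.
Rule 2 (intervocalic voicing): /s/ is a voiceless obstruent between vowels /u/ and /i/, so it voices to [z]. /p/ is a voiceless obstruent between vowels /i/ and /i/, so it voices to [b]. /kkusipiubd/ → kkuzibiubd.
Rule 3 (high vowel syncope): no segment meets the environment; /kkuzibiubd/ is unchanged.
Rule 4 (final cluster simplification): /d/ is the second consonant of a word-final cluster /bd/, so it deletes. /kkuzibiubd/ → kkuzibiub.

kkuzibiub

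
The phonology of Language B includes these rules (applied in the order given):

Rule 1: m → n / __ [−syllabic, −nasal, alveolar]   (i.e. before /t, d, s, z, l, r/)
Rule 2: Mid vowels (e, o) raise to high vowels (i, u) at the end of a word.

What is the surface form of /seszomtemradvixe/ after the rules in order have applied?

Rule 1 (nasal place assimilation): /m/ precedes the alveolar consonant /t/, so it assimilates in place to [n]. /m/ precedes the alveolar consonant /r/, so it assimilates in place to [n]. /seszomtemradvixe/ → seszontenradvixe.
Rule 2 (final vowel raising): /e/ is a mid vowel in word-final position, so it raises to [i]. /seszontenradvixe/ → seszontenradvixi.

seszontenradvixi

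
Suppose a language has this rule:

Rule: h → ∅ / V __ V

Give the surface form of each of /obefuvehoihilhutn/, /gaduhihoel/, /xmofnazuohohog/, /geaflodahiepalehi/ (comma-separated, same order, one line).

obefuveoiilhutn, gaduioel, xmofnazuooog, geaflodaiepalei

/obefuvehoihilhutn/: /h/ occurs between vowels /e/ and /o/, so it deletes. /h/ occurs between vowels /i/ and /i/, so it deletes. → [obefuveoiilhutn].
/gaduhihoel/: /h/ occurs between vowels /u/ and /i/, so it deletes. /h/ occurs between vowels /i/ and /o/, so it deletes. → [gaduioel].
/xmofnazuohohog/: /h/ occurs between vowels /o/ and /o/, so it deletes. /h/ occurs between vowels /o/ and /o/, so it deletes. → [xmofnazuooog].
/geaflodahiepalehi/: /h/ occurs between vowels /a/ and /i/, so it deletes. /h/ occurs between vowels /e/ and /i/, so it deletes. → [geaflodaiepalei].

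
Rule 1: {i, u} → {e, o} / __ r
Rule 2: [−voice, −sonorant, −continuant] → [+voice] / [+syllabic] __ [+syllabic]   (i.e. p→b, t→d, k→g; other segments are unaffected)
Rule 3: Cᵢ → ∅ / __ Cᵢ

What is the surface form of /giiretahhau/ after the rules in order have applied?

Rule 1 (pre-rhotic lowering): /i/ is a high vowel immediately before /r/, so it lowers to [e]. /giiretahhau/ → gieretahhau.
Rule 2 (intervocalic voicing): /t/ is a voiceless stop between vowels /e/ and /a/, so it voices to [d]. /gieretahhau/ → gieredahhau.
Rule 3 (degemination): /hh/ is a geminate; the first /h/ deletes. /gieredahhau/ → gieredahau.

gieredahau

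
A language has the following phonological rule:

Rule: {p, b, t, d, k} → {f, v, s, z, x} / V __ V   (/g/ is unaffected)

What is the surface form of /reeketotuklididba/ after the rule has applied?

reexesosuklizidba

Scanning /reeketotuklididba/: /k/ is a stop between vowels /e/ and /e/, so it spirantizes to the fricative [x]; /t/ is a stop between vowels /e/ and /o/, so it spirantizes to the fricative [s]; /t/ is a stop between vowels /o/ and /u/, so it spirantizes to the fricative [s]; /k/ at position 10 is not in the conditioning environment; /d/ is a stop between vowels /i/ and /i/, so it spirantizes to the fricative [z]; /d/ at position 15 is not in the conditioning environment; /b/ at position 16 is not in the conditioning environment.
Result: [reexesosuklizidba].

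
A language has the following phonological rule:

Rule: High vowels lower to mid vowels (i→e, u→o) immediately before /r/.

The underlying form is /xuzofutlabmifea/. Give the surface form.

No segment of /xuzofutlabmifea/ meets the structural description of the rule, so the form surfaces unchanged.

xuzofutlabmifea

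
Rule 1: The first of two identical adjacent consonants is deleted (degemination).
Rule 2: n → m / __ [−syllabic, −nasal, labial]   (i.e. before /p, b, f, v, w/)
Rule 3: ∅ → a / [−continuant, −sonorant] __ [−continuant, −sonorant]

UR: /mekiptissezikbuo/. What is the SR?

Rule 1 (degemination): /ss/ is a geminate; the first /s/ deletes. /mekiptissezikbuo/ → mekiptisezikbuo.
Rule 2 (nasal place assimilation): no segment meets the environment; /mekiptisezikbuo/ is unchanged.
Rule 3 (stop-cluster a-epenthesis): /p/ and /t/ form a stop–stop cluster, so [a] is inserted between them. /k/ and /b/ form a stop–stop cluster, so [a] is inserted between them. /mekiptisezikbuo/ → mekipatisezikabuo.

mekipatisezikabuo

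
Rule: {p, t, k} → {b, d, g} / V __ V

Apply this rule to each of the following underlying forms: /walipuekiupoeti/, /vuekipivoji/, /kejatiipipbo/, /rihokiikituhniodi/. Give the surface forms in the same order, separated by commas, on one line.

walibuegiuboedi, vuegibivoji, kejadiibipbo, rihogiigiduhniodi

/walipuekiupoeti/: /p/ is a voiceless stop between vowels /i/ and /u/, so it voices to [b]. /k/ is a voiceless stop between vowels /e/ and /i/, so it voices to [g]. /p/ is a voiceless stop between vowels /u/ and /o/, so it voices to [b]. /t/ is a voiceless stop between vowels /e/ and /i/, so it voices to [d]. → [walibuegiuboedi].
/vuekipivoji/: /k/ is a voiceless stop between vowels /e/ and /i/, so it voices to [g]. /p/ is a voiceless stop between vowels /i/ and /i/, so it voices to [b]. → [vuegibivoji].
/kejatiipipbo/: /t/ is a voiceless stop between vowels /a/ and /i/, so it voices to [d]. /p/ is a voiceless stop between vowels /i/ and /i/, so it voices to [b]. → [kejadiibipbo].
/rihokiikituhniodi/: /k/ is a voiceless stop between vowels /o/ and /i/, so it voices to [g]. /k/ is a voiceless stop between vowels /i/ and /i/, so it voices to [g]. /t/ is a voiceless stop between vowels /i/ and /u/, so it voices to [d]. → [rihogiigiduhniodi].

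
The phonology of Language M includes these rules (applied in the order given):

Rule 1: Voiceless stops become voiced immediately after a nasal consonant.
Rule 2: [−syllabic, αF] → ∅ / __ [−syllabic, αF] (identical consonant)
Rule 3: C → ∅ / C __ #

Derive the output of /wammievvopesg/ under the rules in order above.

wamievopes

Rule 1 (post-nasal voicing): no segment meets the environment; /wammievvopesg/ is unchanged.
Rule 2 (degemination): /mm/ is a geminate; the first /m/ deletes. /vv/ is a geminate; the first /v/ deletes. /wammievvopesg/ → wamievopesg.
Rule 3 (final cluster simplification): /g/ is the second consonant of a word-final cluster /sg/, so it deletes. /wamievopesg/ → wamievopes.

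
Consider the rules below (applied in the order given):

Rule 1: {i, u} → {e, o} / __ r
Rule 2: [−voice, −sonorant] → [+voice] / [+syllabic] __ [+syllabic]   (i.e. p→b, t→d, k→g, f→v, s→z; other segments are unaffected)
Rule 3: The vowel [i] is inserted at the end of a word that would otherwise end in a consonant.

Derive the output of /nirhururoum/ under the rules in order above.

nerhororoumi

Rule 1 (pre-rhotic lowering): /i/ is a high vowel immediately before /r/, so it lowers to [e]. /u/ is a high vowel immediately before /r/, so it lowers to [o]. /u/ is a high vowel immediately before /r/, so it lowers to [o]. /nirhururoum/ → nerhororoum.
Rule 2 (intervocalic voicing): no segment meets the environment; /nerhororoum/ is unchanged.
Rule 3 (final i-epenthesis): the form ends in the consonant /m/, so [i] is inserted word-finally. /nerhororoum/ → nerhororoumi.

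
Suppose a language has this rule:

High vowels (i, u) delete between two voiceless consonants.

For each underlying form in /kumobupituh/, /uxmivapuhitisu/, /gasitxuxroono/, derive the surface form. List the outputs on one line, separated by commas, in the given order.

kumobupth, uxmivaphtsu, gastxxroono

/kumobupituh/: /i/ is a high vowel flanked by voiceless consonants /p/ and /t/, so it deletes. /u/ is a high vowel flanked by voiceless consonants /t/ and /h/, so it deletes. → [kumobupth].
/uxmivapuhitisu/: /u/ is a high vowel flanked by voiceless consonants /p/ and /h/, so it deletes. /i/ is a high vowel flanked by voiceless consonants /h/ and /t/, so it deletes. /i/ is a high vowel flanked by voiceless consonants /t/ and /s/, so it deletes. → [uxmivaphtsu].
/gasitxuxroono/: /i/ is a high vowel flanked by voiceless consonants /s/ and /t/, so it deletes. /u/ is a high vowel flanked by voiceless consonants /x/ and /x/, so it deletes. → [gastxxroono].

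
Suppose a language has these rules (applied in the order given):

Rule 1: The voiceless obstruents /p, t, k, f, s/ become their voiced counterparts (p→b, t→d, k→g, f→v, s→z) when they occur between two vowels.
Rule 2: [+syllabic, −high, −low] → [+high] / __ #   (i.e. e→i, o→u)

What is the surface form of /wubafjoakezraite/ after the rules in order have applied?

wubafjoagezraidi

Rule 1 (intervocalic voicing): /k/ is a voiceless obstruent between vowels /a/ and /e/, so it voices to [g]. /t/ is a voiceless obstruent between vowels /i/ and /e/, so it voices to [d]. /wubafjoakezraite/ → wubafjoagezraide.
Rule 2 (final vowel raising): /e/ is a mid vowel in word-final position, so it raises to [i]. /wubafjoagezraide/ → wubafjoagezraidi.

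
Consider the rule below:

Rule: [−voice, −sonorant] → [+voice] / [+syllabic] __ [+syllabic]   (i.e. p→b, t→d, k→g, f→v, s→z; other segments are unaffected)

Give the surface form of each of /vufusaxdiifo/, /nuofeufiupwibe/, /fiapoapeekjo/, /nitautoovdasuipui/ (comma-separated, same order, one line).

vuvuzaxdiivo, nuoveuviupwibe, fiaboabeekjo, nidaudoovdazuibui

/vufusaxdiifo/: /f/ is a voiceless obstruent between vowels /u/ and /u/, so it voices to [v]. /s/ is a voiceless obstruent between vowels /u/ and /a/, so it voices to [z]. /f/ is a voiceless obstruent between vowels /i/ and /o/, so it voices to [v]. → [vuvuzaxdiivo].
/nuofeufiupwibe/: /f/ is a voiceless obstruent between vowels /o/ and /e/, so it voices to [v]. /f/ is a voiceless obstruent between vowels /u/ and /i/, so it voices to [v]. → [nuoveuviupwibe].
/fiapoapeekjo/: /p/ is a voiceless obstruent between vowels /a/ and /o/, so it voices to [b]. /p/ is a voiceless obstruent between vowels /a/ and /e/, so it voices to [b]. → [fiaboabeekjo].
/nitautoovdasuipui/: /t/ is a voiceless obstruent between vowels /i/ and /a/, so it voices to [d]. /t/ is a voiceless obstruent between vowels /u/ and /o/, so it voices to [d]. /s/ is a voiceless obstruent between vowels /a/ and /u/, so it voices to [z]. /p/ is a voiceless obstruent between vowels /i/ and /u/, so it voices to [b]. → [nidaudoovdazuibui].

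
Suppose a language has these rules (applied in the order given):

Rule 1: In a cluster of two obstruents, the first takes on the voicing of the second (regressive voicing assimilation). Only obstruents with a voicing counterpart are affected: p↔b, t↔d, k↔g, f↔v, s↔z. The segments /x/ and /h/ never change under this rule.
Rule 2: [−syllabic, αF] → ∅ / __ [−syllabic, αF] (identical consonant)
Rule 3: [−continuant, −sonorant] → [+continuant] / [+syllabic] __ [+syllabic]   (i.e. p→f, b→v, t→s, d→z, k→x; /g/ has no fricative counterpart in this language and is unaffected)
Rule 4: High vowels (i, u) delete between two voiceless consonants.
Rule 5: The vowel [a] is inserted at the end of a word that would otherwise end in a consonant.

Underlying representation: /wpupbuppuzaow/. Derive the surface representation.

Rule 1 (regressive voicing assimilation): /p/ precedes the voiced obstruent /b/, so it voices to [b] by assimilation. /wpupbuppuzaow/ → wpubbuppuzaow.
Rule 2 (degemination): /bb/ is a geminate; the first /b/ deletes. /pp/ is a geminate; the first /p/ deletes. /wpubbuppuzaow/ → wpubupuzaow.
Rule 3 (intervocalic spirantization): /b/ is a stop between vowels /u/ and /u/, so it spirantizes to the fricative [v]. /p/ is a stop between vowels /u/ and /u/, so it spirantizes to the fricative [f]. /wpubupuzaow/ → wpuvufuzaow.
Rule 4 (high vowel syncope): no segment meets the environment; /wpuvufuzaow/ is unchanged.
Rule 5 (final a-epenthesis): the form ends in the consonant /w/, so [a] is inserted word-finally. /wpuvufuzaow/ → wpuvufuzaowa.

wpuvufuzaowa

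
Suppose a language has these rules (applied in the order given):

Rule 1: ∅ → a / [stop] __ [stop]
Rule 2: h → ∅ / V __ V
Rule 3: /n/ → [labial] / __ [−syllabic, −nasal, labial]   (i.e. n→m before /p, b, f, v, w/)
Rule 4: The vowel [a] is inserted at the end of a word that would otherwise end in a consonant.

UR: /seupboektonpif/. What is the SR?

seupaboekatompifa

Rule 1 (stop-cluster a-epenthesis): /p/ and /b/ form a stop–stop cluster, so [a] is inserted between them. /k/ and /t/ form a stop–stop cluster, so [a] is inserted between them. /seupboektonpif/ → seupaboekatonpif.
Rule 2 (intervocalic h-deletion): no segment meets the environment; /seupaboekatonpif/ is unchanged.
Rule 3 (nasal place assimilation): /n/ precedes the labial consonant /p/, so it assimilates in place to [m]. /seupaboekatonpif/ → seupaboekatompif.
Rule 4 (final a-epenthesis): the form ends in the consonant /f/, so [a] is inserted word-finally. /seupaboekatompif/ → seupaboekatompifa.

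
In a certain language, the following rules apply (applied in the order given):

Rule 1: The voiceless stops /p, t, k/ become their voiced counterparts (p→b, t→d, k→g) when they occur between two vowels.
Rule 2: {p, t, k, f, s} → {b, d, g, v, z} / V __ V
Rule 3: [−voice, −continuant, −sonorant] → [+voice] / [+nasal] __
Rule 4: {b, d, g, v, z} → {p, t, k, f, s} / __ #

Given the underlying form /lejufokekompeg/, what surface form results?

Rule 1 (intervocalic voicing): /k/ is a voiceless stop between vowels /o/ and /e/, so it voices to [g]. /k/ is a voiceless stop between vowels /e/ and /o/, so it voices to [g]. /lejufokekompeg/ → lejufogegompeg.
Rule 2 (intervocalic voicing): /f/ is a voiceless obstruent between vowels /u/ and /o/, so it voices to [v]. /lejufogegompeg/ → lejuvogegompeg.
Rule 3 (post-nasal voicing): /p/ is a voiceless stop immediately after the nasal /m/, so it voices to [b]. /lejuvogegompeg/ → lejuvogegombeg.
Rule 4 (final devoicing): /g/ is a voiced obstruent in word-final position, so it devoices to [k]. /lejuvogegombeg/ → lejuvogegombek.

lejuvogegombek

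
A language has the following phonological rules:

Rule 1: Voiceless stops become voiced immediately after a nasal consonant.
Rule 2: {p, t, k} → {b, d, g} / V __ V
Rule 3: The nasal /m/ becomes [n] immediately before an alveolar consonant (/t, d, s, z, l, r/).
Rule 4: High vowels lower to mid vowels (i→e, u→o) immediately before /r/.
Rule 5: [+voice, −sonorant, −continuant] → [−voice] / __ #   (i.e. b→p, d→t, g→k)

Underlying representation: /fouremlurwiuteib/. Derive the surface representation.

foorenlorwiudeip

Rule 1 (post-nasal voicing): no segment meets the environment; /fouremlurwiuteib/ is unchanged.
Rule 2 (intervocalic voicing): /t/ is a voiceless stop between vowels /u/ and /e/, so it voices to [d]. /fouremlurwiuteib/ → fouremlurwiudeib.
Rule 3 (nasal place assimilation): /m/ precedes the alveolar consonant /l/, so it assimilates in place to [n]. /fouremlurwiudeib/ → fourenlurwiudeib.
Rule 4 (pre-rhotic lowering): /u/ is a high vowel immediately before /r/, so it lowers to [o]. /u/ is a high vowel immediately before /r/, so it lowers to [o]. /fourenlurwiudeib/ → foorenlorwiudeib.
Rule 5 (final devoicing): /b/ is a voiced stop in word-final position, so it devoices to [p]. /foorenlorwiudeib/ → foorenlorwiudeip.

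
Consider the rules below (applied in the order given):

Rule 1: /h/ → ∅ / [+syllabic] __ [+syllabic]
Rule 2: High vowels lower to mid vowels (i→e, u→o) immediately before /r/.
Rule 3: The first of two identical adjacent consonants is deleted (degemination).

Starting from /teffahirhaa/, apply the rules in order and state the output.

tefaerhaa

Rule 1 (intervocalic h-deletion): /h/ occurs between vowels /a/ and /i/, so it deletes. /teffahirhaa/ → teffairhaa.
Rule 2 (pre-rhotic lowering): /i/ is a high vowel immediately before /r/, so it lowers to [e]. /teffairhaa/ → teffaerhaa.
Rule 3 (degemination): /ff/ is a geminate; the first /f/ deletes. /teffaerhaa/ → tefaerhaa.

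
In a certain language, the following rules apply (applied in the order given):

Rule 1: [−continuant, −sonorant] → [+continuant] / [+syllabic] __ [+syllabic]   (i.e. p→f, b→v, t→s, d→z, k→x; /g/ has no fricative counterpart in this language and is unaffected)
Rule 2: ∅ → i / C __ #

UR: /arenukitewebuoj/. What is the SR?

Rule 1 (intervocalic spirantization): /k/ is a stop between vowels /u/ and /i/, so it spirantizes to the fricative [x]. /t/ is a stop between vowels /i/ and /e/, so it spirantizes to the fricative [s]. /b/ is a stop between vowels /e/ and /u/, so it spirantizes to the fricative [v]. /arenukitewebuoj/ → arenuxisewevuoj.
Rule 2 (final i-epenthesis): the form ends in the consonant /j/, so [i] is inserted word-finally. /arenuxisewevuoj/ → arenuxisewevuoji.

arenuxisewevuoji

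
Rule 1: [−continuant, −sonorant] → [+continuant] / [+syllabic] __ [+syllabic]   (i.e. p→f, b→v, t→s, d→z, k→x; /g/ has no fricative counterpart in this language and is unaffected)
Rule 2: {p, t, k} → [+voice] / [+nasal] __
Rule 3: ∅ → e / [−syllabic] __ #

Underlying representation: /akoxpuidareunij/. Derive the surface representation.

Rule 1 (intervocalic spirantization): /k/ is a stop between vowels /a/ and /o/, so it spirantizes to the fricative [x]. /d/ is a stop between vowels /i/ and /a/, so it spirantizes to the fricative [z]. /akoxpuidareunij/ → axoxpuizareunij.
Rule 2 (post-nasal voicing): no segment meets the environment; /axoxpuizareunij/ is unchanged.
Rule 3 (final e-epenthesis): the form ends in the consonant /j/, so [e] is inserted word-finally. /axoxpuizareunij/ → axoxpuizareunije.

axoxpuizareunije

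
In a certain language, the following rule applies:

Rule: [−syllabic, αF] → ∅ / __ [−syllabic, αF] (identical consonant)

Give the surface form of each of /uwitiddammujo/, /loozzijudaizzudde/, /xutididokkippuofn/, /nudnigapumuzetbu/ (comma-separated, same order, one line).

/uwitiddammujo/: /dd/ is a geminate; the first /d/ deletes. /mm/ is a geminate; the first /m/ deletes. → [uwitidamujo].
/loozzijudaizzudde/: /zz/ is a geminate; the first /z/ deletes. /zz/ is a geminate; the first /z/ deletes. /dd/ is a geminate; the first /d/ deletes. → [loozijudaizude].
/xutididokkippuofn/: /kk/ is a geminate; the first /k/ deletes. /pp/ is a geminate; the first /p/ deletes. → [xutididokipuofn].
/nudnigapumuzetbu/: the rule's environment is not met; surfaces unchanged as [nudnigapumuzetbu].

uwitidamujo, loozijudaizude, xutididokipuofn, nudnigapumuzetbu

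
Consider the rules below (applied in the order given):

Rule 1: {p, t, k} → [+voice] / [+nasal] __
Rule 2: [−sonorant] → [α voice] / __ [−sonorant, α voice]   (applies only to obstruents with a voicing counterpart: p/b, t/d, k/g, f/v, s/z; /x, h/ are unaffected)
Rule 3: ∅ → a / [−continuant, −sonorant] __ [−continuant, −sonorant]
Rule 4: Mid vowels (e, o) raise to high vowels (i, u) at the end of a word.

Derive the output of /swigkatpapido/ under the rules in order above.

Rule 1 (post-nasal voicing): no segment meets the environment; /swigkatpapido/ is unchanged.
Rule 2 (regressive voicing assimilation): /g/ precedes the voiceless obstruent /k/, so it devoices to [k] by assimilation. /swigkatpapido/ → swikkatpapido.
Rule 3 (stop-cluster a-epenthesis): /k/ and /k/ form a stop–stop cluster, so [a] is inserted between them. /t/ and /p/ form a stop–stop cluster, so [a] is inserted between them. /swikkatpapido/ → swikakatapapido.
Rule 4 (final vowel raising): /o/ is a mid vowel in word-final position, so it raises to [u]. /swikakatapapido/ → swikakatapapidu.

swikakatapapidu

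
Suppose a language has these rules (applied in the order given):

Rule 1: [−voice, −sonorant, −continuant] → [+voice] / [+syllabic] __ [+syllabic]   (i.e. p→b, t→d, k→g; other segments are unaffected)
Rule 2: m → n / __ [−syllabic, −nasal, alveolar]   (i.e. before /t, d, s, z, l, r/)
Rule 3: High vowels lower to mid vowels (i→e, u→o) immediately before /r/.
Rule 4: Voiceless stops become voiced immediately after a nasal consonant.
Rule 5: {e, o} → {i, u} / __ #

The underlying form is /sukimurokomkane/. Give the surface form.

sugimorogomgani

Rule 1 (intervocalic voicing): /k/ is a voiceless stop between vowels /u/ and /i/, so it voices to [g]. /k/ is a voiceless stop between vowels /o/ and /o/, so it voices to [g]. /sukimurokomkane/ → sugimurogomkane.
Rule 2 (nasal place assimilation): no segment meets the environment; /sugimurogomkane/ is unchanged.
Rule 3 (pre-rhotic lowering): /u/ is a high vowel immediately before /r/, so it lowers to [o]. /sugimurogomkane/ → sugimorogomkane.
Rule 4 (post-nasal voicing): /k/ is a voiceless stop immediately after the nasal /m/, so it voices to [g]. /sugimorogomkane/ → sugimorogomgane.
Rule 5 (final vowel raising): /e/ is a mid vowel in word-final position, so it raises to [i]. /sugimorogomgane/ → sugimorogomgani.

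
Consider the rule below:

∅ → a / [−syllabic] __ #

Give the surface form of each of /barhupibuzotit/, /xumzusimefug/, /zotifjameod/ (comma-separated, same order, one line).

/barhupibuzotit/: the form ends in the consonant /t/, so [a] is inserted word-finally. → [barhupibuzotita].
/xumzusimefug/: the form ends in the consonant /g/, so [a] is inserted word-finally. → [xumzusimefuga].
/zotifjameod/: the form ends in the consonant /d/, so [a] is inserted word-finally. → [zotifjameoda].

barhupibuzotita, xumzusimefuga, zotifjameoda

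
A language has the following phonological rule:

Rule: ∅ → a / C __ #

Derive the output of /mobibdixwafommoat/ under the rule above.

mobibdixwafommoata

the form ends in the consonant /t/, so [a] is inserted word-finally.
Surface form: [mobibdixwafommoata].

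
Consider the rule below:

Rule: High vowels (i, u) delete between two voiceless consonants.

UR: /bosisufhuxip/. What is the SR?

/i/ is a high vowel flanked by voiceless consonants /s/ and /s/, so it deletes.
/u/ is a high vowel flanked by voiceless consonants /s/ and /f/, so it deletes.
/u/ is a high vowel flanked by voiceless consonants /h/ and /x/, so it deletes.
/i/ is a high vowel flanked by voiceless consonants /x/ and /p/, so it deletes.
Surface form: [bossfhxp].

bossfhxp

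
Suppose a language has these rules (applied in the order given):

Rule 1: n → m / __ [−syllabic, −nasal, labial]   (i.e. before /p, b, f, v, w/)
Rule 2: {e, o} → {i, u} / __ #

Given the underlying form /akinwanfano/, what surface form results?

akimwamfanu

Rule 1 (nasal place assimilation): /n/ precedes the labial consonant /w/, so it assimilates in place to [m]. /n/ precedes the labial consonant /f/, so it assimilates in place to [m]. /akinwanfano/ → akimwamfano.
Rule 2 (final vowel raising): /o/ is a mid vowel in word-final position, so it raises to [u]. /akimwamfano/ → akimwamfanu.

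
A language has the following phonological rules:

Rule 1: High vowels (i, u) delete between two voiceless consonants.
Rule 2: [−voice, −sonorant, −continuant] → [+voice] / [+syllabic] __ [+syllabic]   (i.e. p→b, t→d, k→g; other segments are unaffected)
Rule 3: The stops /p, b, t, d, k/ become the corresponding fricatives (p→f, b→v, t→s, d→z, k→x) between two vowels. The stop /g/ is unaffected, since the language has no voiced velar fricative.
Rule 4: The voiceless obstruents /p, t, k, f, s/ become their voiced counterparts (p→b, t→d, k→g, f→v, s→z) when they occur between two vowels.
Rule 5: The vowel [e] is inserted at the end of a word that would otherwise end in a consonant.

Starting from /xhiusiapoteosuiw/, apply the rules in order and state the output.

Rule 1 (high vowel syncope): no segment meets the environment; /xhiusiapoteosuiw/ is unchanged.
Rule 2 (intervocalic voicing): /p/ is a voiceless stop between vowels /a/ and /o/, so it voices to [b]. /t/ is a voiceless stop between vowels /o/ and /e/, so it voices to [d]. /xhiusiapoteosuiw/ → xhiusiabodeosuiw.
Rule 3 (intervocalic spirantization): /b/ is a stop between vowels /a/ and /o/, so it spirantizes to the fricative [v]. /d/ is a stop between vowels /o/ and /e/, so it spirantizes to the fricative [z]. /xhiusiabodeosuiw/ → xhiusiavozeosuiw.
Rule 4 (intervocalic voicing): /s/ is a voiceless obstruent between vowels /u/ and /i/, so it voices to [z]. /s/ is a voiceless obstruent between vowels /o/ and /u/, so it voices to [z]. /xhiusiavozeosuiw/ → xhiuziavozeozuiw.
Rule 5 (final e-epenthesis): the form ends in the consonant /w/, so [e] is inserted word-finally. /xhiuziavozeozuiw/ → xhiuziavozeozuiwe.

xhiuziavozeozuiwe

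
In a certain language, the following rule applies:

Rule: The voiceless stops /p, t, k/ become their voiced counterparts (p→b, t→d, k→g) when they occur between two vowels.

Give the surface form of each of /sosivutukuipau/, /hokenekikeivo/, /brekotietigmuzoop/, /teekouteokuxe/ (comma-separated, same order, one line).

sosivuduguibau, hogenegigeivo, bregodiedigmuzoop, teegoudeoguxe

/sosivutukuipau/: /t/ is a voiceless stop between vowels /u/ and /u/, so it voices to [d]. /k/ is a voiceless stop between vowels /u/ and /u/, so it voices to [g]. /p/ is a voiceless stop between vowels /i/ and /a/, so it voices to [b]. → [sosivuduguibau].
/hokenekikeivo/: /k/ is a voiceless stop between vowels /o/ and /e/, so it voices to [g]. /k/ is a voiceless stop between vowels /e/ and /i/, so it voices to [g]. /k/ is a voiceless stop between vowels /i/ and /e/, so it voices to [g]. → [hogenegigeivo].
/brekotietigmuzoop/: /k/ is a voiceless stop between vowels /e/ and /o/, so it voices to [g]. /t/ is a voiceless stop between vowels /o/ and /i/, so it voices to [d]. /t/ is a voiceless stop between vowels /e/ and /i/, so it voices to [d]. → [bregodiedigmuzoop].
/teekouteokuxe/: /k/ is a voiceless stop between vowels /e/ and /o/, so it voices to [g]. /t/ is a voiceless stop between vowels /u/ and /e/, so it voices to [d]. /k/ is a voiceless stop between vowels /o/ and /u/, so it voices to [g]. → [teegoudeoguxe].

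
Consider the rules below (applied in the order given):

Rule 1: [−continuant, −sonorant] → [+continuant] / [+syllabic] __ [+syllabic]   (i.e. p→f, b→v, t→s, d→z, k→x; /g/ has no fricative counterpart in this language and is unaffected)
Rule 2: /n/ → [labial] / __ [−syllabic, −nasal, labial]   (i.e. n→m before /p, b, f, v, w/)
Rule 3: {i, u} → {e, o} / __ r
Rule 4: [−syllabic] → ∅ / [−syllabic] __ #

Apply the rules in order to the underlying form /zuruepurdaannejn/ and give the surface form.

zoruefordaannej

Rule 1 (intervocalic spirantization): /p/ is a stop between vowels /e/ and /u/, so it spirantizes to the fricative [f]. /zuruepurdaannejn/ → zuruefurdaannejn.
Rule 2 (nasal place assimilation): no segment meets the environment; /zuruefurdaannejn/ is unchanged.
Rule 3 (pre-rhotic lowering): /u/ is a high vowel immediately before /r/, so it lowers to [o]. /u/ is a high vowel immediately before /r/, so it lowers to [o]. /zuruefurdaannejn/ → zoruefordaannejn.
Rule 4 (final cluster simplification): /n/ is the second consonant of a word-final cluster /jn/, so it deletes. /zoruefordaannejn/ → zoruefordaannej.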